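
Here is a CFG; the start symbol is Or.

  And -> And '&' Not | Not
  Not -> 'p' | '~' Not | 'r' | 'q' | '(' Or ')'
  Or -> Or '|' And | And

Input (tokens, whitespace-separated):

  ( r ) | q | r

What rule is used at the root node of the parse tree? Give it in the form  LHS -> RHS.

Or -> Or '|' And

[Or [Or [Or [And [Not ( [Or [And [Not r]]] )]]] | [And [Not q]]] | [And [Not r]]]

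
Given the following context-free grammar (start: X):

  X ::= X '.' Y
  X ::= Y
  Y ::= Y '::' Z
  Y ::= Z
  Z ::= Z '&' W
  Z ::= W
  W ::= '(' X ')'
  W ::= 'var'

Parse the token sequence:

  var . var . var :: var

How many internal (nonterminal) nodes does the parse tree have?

[X [X [X [Y [Z [W var]]]] . [Y [Z [W var]]]] . [Y [Y [Z [W var]]] :: [Z [W var]]]]

15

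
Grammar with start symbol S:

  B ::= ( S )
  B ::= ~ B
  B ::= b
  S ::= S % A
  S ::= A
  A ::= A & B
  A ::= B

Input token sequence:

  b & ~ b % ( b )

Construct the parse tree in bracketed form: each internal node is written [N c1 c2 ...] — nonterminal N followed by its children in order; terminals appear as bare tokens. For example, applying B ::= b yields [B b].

S
S % A
A % A
A & B % A
B & B % A
b & B % A
b & ~ B % A
b & ~ b % A
b & ~ b % B
b & ~ b % ( S )
b & ~ b % ( A )
b & ~ b % ( B )
b & ~ b % ( b )

[S [S [A [A [B b]] & [B ~ [B b]]]] % [A [B ( [S [A [B b]]] )]]]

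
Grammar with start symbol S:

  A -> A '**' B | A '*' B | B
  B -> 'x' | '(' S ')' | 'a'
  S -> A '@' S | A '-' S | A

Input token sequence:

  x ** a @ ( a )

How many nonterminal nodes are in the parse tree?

11

[S [A [A [B x]] ** [B a]] @ [S [A [B ( [S [A [B a]]] )]]]]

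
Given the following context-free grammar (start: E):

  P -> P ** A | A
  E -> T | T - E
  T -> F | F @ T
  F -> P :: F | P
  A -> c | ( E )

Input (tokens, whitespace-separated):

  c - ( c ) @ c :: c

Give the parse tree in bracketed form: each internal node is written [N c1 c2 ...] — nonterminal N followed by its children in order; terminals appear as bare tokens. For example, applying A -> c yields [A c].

E
T - E
F - E
P - E
A - E
c - E
c - T
c - F @ T
c - P @ T
c - A @ T
c - ( E ) @ T
c - ( T ) @ T
c - ( F ) @ T
c - ( P ) @ T
c - ( A ) @ T
c - ( c ) @ T
c - ( c ) @ F
c - ( c ) @ P :: F
c - ( c ) @ A :: F
c - ( c ) @ c :: F
c - ( c ) @ c :: P
c - ( c ) @ c :: A
c - ( c ) @ c :: c

[E [T [F [P [A c]]]] - [E [T [F [P [A ( [E [T [F [P [A c]]]]] )]]] @ [T [F [P [A c]] :: [F [P [A c]]]]]]]]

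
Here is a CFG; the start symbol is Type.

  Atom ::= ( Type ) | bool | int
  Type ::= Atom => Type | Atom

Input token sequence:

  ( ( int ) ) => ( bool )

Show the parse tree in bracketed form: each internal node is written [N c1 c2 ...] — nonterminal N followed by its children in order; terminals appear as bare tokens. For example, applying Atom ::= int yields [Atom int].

Type
Atom => Type
( Type ) => Type
( Atom ) => Type
( ( Type ) ) => Type
( ( Atom ) ) => Type
( ( int ) ) => Type
( ( int ) ) => Atom
( ( int ) ) => ( Type )
( ( int ) ) => ( Atom )
( ( int ) ) => ( bool )

[Type [Atom ( [Type [Atom ( [Type [Atom int]] )]] )] => [Type [Atom ( [Type [Atom bool]] )]]]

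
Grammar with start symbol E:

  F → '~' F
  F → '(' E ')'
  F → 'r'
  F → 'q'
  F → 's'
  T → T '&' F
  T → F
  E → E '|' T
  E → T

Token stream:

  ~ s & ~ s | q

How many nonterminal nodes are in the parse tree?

[E [E [T [T [F ~ [F s]]] & [F ~ [F s]]]] | [T [F q]]]

10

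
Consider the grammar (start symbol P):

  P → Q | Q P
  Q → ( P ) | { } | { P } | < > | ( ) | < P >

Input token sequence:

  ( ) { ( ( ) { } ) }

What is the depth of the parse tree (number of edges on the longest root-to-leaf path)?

8

[P [Q ( )] [P [Q { [P [Q ( [P [Q ( )] [P [Q { }]]] )]] }]]]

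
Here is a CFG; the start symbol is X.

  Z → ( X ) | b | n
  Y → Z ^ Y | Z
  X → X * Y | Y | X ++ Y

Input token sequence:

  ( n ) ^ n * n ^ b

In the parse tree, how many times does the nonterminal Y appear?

5

[X [X [Y [Z ( [X [Y [Z n]]] )] ^ [Y [Z n]]]] * [Y [Z n] ^ [Y [Z b]]]]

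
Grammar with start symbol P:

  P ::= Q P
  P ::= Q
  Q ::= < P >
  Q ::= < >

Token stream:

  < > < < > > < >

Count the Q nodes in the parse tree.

[P [Q < >] [P [Q < [P [Q < >]] >] [P [Q < >]]]]

4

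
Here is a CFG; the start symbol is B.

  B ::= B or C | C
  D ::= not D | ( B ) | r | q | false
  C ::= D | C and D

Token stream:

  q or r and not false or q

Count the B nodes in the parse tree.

[B [B [B [C [D q]]] or [C [C [D r]] and [D not [D false]]]] or [C [D q]]]

3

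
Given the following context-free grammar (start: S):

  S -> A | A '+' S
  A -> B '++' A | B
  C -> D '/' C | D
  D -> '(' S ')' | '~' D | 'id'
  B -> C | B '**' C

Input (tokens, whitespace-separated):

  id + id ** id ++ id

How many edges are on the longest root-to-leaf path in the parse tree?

[S [A [B [C [D id]]]] + [S [A [B [B [C [D id]]] ** [C [D id]]] ++ [A [B [C [D id]]]]]]]

7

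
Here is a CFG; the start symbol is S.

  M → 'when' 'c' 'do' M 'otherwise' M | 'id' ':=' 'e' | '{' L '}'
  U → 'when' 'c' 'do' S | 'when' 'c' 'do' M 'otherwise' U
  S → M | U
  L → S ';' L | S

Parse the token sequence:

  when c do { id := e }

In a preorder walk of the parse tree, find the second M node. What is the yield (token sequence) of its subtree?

[S [U when c do [S [M { [L [S [M id := e]]] }]]]]

id := e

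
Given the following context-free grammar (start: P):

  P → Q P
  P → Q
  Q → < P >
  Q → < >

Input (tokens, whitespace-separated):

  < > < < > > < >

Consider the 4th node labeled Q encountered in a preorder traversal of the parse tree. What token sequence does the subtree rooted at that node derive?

< >

[P [Q < >] [P [Q < [P [Q < >]] >] [P [Q < >]]]]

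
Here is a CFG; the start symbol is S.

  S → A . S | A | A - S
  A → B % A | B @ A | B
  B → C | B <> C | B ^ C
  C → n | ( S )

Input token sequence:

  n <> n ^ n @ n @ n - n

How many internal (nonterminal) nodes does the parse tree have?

[S [A [B [B [B [C n]] <> [C n]] ^ [C n]] @ [A [B [C n]] @ [A [B [C n]]]]] - [S [A [B [C n]]]]]

18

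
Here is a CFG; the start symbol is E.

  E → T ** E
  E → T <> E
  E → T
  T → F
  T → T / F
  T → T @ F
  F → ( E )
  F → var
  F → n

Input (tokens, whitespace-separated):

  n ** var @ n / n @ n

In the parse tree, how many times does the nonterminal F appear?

5

[E [T [F n]] ** [E [T [T [T [T [F var]] @ [F n]] / [F n]] @ [F n]]]]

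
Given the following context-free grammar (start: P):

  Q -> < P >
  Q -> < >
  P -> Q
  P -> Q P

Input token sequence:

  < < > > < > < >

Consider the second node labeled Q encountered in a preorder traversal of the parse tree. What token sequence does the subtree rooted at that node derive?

< >

[P [Q < [P [Q < >]] >] [P [Q < >] [P [Q < >]]]]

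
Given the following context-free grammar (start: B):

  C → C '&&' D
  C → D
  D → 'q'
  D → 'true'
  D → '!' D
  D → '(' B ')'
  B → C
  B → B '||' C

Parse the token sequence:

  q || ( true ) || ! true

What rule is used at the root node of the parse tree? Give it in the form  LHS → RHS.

B → B '||' C

[B [B [B [C [D q]]] || [C [D ( [B [C [D true]]] )]]] || [C [D ! [D true]]]]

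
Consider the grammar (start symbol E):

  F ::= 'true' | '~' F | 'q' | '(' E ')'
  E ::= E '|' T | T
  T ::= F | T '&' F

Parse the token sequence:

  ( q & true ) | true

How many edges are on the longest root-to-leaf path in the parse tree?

8

[E [E [T [F ( [E [T [T [F q]] & [F true]]] )]]] | [T [F true]]]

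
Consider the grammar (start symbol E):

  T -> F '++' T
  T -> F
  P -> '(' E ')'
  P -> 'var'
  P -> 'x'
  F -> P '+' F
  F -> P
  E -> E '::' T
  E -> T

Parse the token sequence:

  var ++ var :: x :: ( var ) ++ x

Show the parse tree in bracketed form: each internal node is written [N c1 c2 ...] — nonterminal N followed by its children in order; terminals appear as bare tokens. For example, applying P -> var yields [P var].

[E [E [E [T [F [P var]] ++ [T [F [P var]]]]] :: [T [F [P x]]]] :: [T [F [P ( [E [T [F [P var]]]] )]] ++ [T [F [P x]]]]]

E
E :: T
E :: T :: T
T :: T :: T
F ++ T :: T :: T
P ++ T :: T :: T
var ++ T :: T :: T
var ++ F :: T :: T
var ++ P :: T :: T
var ++ var :: T :: T
var ++ var :: F :: T
var ++ var :: P :: T
var ++ var :: x :: T
var ++ var :: x :: F ++ T
var ++ var :: x :: P ++ T
var ++ var :: x :: ( E ) ++ T
var ++ var :: x :: ( T ) ++ T
var ++ var :: x :: ( F ) ++ T
var ++ var :: x :: ( P ) ++ T
var ++ var :: x :: ( var ) ++ T
var ++ var :: x :: ( var ) ++ F
var ++ var :: x :: ( var ) ++ P
var ++ var :: x :: ( var ) ++ x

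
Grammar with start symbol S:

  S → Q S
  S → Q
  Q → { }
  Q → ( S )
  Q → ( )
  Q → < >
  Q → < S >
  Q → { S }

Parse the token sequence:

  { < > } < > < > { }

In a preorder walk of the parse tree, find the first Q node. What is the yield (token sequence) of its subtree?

{ < > }

[S [Q { [S [Q < >]] }] [S [Q < >] [S [Q < >] [S [Q { }]]]]]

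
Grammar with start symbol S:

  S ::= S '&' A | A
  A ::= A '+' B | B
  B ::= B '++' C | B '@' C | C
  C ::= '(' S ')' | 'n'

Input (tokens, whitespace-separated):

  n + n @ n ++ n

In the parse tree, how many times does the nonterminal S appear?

1

[S [A [A [B [C n]]] + [B [B [B [C n]] @ [C n]] ++ [C n]]]]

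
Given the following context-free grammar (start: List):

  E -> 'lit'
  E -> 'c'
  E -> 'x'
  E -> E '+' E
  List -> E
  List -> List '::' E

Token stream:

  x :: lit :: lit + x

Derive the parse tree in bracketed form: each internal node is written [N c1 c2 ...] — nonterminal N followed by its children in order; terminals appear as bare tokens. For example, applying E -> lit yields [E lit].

[List [List [List [E x]] :: [E lit]] :: [E [E lit] + [E x]]]

List
List :: E
List :: E :: E
E :: E :: E
x :: E :: E
x :: lit :: E
x :: lit :: E + E
x :: lit :: lit + E
x :: lit :: lit + x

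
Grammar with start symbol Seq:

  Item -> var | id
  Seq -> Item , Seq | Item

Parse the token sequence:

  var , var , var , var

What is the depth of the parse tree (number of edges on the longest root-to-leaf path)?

5

[Seq [Item var] , [Seq [Item var] , [Seq [Item var] , [Seq [Item var]]]]]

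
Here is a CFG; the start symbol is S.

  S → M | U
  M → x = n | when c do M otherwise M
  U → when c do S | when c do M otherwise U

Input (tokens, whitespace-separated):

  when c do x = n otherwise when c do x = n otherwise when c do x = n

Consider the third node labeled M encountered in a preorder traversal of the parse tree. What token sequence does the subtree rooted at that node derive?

x = n

[S [U when c do [M x = n] otherwise [U when c do [M x = n] otherwise [U when c do [S [M x = n]]]]]]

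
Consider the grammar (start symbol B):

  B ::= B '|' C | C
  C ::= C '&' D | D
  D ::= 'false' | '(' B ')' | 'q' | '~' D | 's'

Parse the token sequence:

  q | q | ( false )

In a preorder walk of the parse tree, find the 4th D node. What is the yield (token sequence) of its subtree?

[B [B [B [C [D q]]] | [C [D q]]] | [C [D ( [B [C [D false]]] )]]]

false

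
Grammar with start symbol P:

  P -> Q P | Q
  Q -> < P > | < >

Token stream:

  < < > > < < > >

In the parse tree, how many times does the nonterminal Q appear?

4

[P [Q < [P [Q < >]] >] [P [Q < [P [Q < >]] >]]]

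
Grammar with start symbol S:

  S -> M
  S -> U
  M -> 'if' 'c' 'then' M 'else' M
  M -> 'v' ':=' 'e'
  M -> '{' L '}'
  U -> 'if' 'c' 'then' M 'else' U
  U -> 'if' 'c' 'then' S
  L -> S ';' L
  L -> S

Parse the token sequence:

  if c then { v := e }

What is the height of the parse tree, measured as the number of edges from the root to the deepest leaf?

[S [U if c then [S [M { [L [S [M v := e]]] }]]]]

7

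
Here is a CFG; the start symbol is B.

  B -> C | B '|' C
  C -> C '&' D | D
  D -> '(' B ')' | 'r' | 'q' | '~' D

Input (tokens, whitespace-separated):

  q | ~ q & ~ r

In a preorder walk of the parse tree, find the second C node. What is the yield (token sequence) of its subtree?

~ q & ~ r

[B [B [C [D q]]] | [C [C [D ~ [D q]]] & [D ~ [D r]]]]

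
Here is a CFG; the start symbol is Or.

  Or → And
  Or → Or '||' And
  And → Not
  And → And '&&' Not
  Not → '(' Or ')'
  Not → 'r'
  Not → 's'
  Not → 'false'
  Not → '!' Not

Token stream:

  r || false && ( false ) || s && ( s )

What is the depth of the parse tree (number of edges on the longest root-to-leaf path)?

[Or [Or [Or [And [Not r]]] || [And [And [Not false]] && [Not ( [Or [And [Not false]]] )]]] || [And [And [Not s]] && [Not ( [Or [And [Not s]]] )]]]

7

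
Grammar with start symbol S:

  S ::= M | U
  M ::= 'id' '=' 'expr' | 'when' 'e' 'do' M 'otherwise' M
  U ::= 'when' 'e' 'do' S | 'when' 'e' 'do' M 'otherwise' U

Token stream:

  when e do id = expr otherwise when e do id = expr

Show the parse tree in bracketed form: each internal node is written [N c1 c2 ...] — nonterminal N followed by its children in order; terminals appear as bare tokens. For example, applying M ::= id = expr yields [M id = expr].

[S [U when e do [M id = expr] otherwise [U when e do [S [M id = expr]]]]]

S
U
when e do M otherwise U
when e do id = expr otherwise U
when e do id = expr otherwise when e do S
when e do id = expr otherwise when e do M
when e do id = expr otherwise when e do id = expr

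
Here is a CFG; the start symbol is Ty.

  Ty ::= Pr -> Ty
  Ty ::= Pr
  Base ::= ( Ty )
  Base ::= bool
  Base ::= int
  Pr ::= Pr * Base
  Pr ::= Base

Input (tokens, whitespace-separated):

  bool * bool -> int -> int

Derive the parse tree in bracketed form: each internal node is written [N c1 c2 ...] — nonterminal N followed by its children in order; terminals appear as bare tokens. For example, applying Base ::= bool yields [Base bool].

[Ty [Pr [Pr [Base bool]] * [Base bool]] -> [Ty [Pr [Base int]] -> [Ty [Pr [Base int]]]]]

Ty
Pr -> Ty
Pr * Base -> Ty
Base * Base -> Ty
bool * Base -> Ty
bool * bool -> Ty
bool * bool -> Pr -> Ty
bool * bool -> Base -> Ty
bool * bool -> int -> Ty
bool * bool -> int -> Pr
bool * bool -> int -> Base
bool * bool -> int -> int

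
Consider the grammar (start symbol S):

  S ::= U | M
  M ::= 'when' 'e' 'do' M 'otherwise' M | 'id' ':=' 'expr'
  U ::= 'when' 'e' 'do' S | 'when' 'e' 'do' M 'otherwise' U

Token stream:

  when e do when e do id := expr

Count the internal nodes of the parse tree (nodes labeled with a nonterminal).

[S [U when e do [S [U when e do [S [M id := expr]]]]]]

6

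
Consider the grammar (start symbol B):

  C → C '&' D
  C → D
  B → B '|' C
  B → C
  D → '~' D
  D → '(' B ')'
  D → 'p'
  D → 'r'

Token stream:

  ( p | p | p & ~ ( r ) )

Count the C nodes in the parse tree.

6

[B [C [D ( [B [B [B [C [D p]]] | [C [D p]]] | [C [C [D p]] & [D ~ [D ( [B [C [D r]]] )]]]] )]]]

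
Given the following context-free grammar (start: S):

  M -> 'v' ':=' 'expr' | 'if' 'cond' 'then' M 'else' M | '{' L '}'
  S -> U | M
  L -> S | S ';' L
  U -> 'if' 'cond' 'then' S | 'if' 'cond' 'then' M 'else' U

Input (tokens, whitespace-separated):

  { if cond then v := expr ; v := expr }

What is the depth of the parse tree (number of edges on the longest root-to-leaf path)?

7

[S [M { [L [S [U if cond then [S [M v := expr]]]] ; [L [S [M v := expr]]]] }]]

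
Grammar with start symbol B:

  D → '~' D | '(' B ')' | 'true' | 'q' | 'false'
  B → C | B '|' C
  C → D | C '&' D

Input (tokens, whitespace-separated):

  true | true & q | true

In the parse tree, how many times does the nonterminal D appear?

[B [B [B [C [D true]]] | [C [C [D true]] & [D q]]] | [C [D true]]]

4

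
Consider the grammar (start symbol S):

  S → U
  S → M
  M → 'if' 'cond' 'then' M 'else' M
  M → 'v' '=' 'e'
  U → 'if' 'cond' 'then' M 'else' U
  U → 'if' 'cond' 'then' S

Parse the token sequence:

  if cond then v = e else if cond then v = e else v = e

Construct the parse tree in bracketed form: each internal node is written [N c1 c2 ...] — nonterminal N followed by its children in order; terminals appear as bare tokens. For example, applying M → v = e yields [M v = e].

S
M
if cond then M else M
if cond then v = e else M
if cond then v = e else if cond then M else M
if cond then v = e else if cond then v = e else M
if cond then v = e else if cond then v = e else v = e

[S [M if cond then [M v = e] else [M if cond then [M v = e] else [M v = e]]]]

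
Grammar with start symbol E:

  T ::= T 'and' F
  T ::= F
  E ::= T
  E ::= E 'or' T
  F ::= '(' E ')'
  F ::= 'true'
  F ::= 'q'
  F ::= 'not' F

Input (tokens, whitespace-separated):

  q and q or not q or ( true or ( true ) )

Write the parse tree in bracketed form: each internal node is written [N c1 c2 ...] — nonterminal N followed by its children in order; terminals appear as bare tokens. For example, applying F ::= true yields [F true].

E
E or T
E or T or T
T or T or T
T and F or T or T
F and F or T or T
q and F or T or T
q and q or T or T
q and q or F or T
q and q or not F or T
q and q or not q or T
q and q or not q or F
q and q or not q or ( E )
q and q or not q or ( E or T )
q and q or not q or ( T or T )
q and q or not q or ( F or T )
q and q or not q or ( true or T )
q and q or not q or ( true or F )
q and q or not q or ( true or ( E ) )
q and q or not q or ( true or ( T ) )
q and q or not q or ( true or ( F ) )
q and q or not q or ( true or ( true ) )

[E [E [E [T [T [F q]] and [F q]]] or [T [F not [F q]]]] or [T [F ( [E [E [T [F true]]] or [T [F ( [E [T [F true]]] )]]] )]]]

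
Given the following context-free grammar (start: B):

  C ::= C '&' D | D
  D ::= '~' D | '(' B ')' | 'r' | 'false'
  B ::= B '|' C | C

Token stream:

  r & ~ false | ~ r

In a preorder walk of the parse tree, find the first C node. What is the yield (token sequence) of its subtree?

[B [B [C [C [D r]] & [D ~ [D false]]]] | [C [D ~ [D r]]]]

r & ~ false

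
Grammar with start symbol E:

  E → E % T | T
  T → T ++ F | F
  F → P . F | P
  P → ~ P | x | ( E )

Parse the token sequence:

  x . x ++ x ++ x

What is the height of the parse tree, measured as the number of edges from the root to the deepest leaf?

[E [T [T [T [F [P x] . [F [P x]]]] ++ [F [P x]]] ++ [F [P x]]]]

7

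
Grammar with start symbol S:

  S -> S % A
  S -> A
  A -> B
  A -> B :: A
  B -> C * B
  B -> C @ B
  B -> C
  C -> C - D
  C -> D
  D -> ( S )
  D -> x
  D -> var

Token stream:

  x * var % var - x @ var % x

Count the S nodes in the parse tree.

[S [S [S [A [B [C [D x]] * [B [C [D var]]]]]] % [A [B [C [C [D var]] - [D x]] @ [B [C [D var]]]]]] % [A [B [C [D x]]]]]

3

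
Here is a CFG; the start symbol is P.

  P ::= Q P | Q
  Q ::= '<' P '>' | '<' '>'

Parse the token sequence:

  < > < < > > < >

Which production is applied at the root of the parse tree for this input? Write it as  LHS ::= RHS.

P ::= Q P

[P [Q < >] [P [Q < [P [Q < >]] >] [P [Q < >]]]]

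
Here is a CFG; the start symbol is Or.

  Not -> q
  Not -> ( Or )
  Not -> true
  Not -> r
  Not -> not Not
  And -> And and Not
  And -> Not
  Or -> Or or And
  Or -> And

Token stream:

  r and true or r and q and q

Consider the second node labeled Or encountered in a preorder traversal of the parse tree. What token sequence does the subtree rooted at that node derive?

[Or [Or [And [And [Not r]] and [Not true]]] or [And [And [And [Not r]] and [Not q]] and [Not q]]]

r and true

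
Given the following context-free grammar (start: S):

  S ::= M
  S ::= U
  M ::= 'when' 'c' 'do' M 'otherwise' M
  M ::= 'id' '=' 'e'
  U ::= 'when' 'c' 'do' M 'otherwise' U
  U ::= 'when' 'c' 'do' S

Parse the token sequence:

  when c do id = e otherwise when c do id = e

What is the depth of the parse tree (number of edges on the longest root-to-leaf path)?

[S [U when c do [M id = e] otherwise [U when c do [S [M id = e]]]]]

5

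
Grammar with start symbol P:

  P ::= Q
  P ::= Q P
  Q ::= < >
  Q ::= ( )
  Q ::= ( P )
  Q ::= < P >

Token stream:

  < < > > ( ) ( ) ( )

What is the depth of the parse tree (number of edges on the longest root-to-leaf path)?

5

[P [Q < [P [Q < >]] >] [P [Q ( )] [P [Q ( )] [P [Q ( )]]]]]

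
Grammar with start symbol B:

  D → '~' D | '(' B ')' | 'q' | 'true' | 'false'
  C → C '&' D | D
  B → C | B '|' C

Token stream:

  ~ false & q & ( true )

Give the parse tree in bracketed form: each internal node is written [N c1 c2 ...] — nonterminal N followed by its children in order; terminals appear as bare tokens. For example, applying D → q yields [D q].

B
C
C & D
C & D & D
D & D & D
~ D & D & D
~ false & D & D
~ false & q & D
~ false & q & ( B )
~ false & q & ( C )
~ false & q & ( D )
~ false & q & ( true )

[B [C [C [C [D ~ [D false]]] & [D q]] & [D ( [B [C [D true]]] )]]]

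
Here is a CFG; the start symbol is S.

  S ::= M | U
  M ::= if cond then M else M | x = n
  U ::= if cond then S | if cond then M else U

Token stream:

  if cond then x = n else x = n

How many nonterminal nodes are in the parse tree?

[S [M if cond then [M x = n] else [M x = n]]]

4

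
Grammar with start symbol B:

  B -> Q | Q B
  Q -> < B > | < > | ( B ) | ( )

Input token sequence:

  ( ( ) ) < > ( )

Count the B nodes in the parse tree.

4

[B [Q ( [B [Q ( )]] )] [B [Q < >] [B [Q ( )]]]]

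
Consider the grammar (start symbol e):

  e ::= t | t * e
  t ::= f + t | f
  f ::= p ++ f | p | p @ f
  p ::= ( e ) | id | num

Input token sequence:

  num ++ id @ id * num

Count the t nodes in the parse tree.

[e [t [f [p num] ++ [f [p id] @ [f [p id]]]]] * [e [t [f [p num]]]]]

2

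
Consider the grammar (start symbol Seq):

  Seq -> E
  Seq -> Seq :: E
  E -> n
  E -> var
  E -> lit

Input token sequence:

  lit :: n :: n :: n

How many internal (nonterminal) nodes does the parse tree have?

8

[Seq [Seq [Seq [Seq [E lit]] :: [E n]] :: [E n]] :: [E n]]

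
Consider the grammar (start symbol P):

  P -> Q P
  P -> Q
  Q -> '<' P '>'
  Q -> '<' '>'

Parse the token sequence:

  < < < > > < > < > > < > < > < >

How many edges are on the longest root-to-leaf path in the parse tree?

[P [Q < [P [Q < [P [Q < >]] >] [P [Q < >] [P [Q < >]]]] >] [P [Q < >] [P [Q < >] [P [Q < >]]]]]

6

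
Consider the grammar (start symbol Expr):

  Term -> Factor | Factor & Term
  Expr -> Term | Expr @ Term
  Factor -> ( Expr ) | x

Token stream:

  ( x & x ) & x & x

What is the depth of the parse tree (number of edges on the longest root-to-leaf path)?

7

[Expr [Term [Factor ( [Expr [Term [Factor x] & [Term [Factor x]]]] )] & [Term [Factor x] & [Term [Factor x]]]]]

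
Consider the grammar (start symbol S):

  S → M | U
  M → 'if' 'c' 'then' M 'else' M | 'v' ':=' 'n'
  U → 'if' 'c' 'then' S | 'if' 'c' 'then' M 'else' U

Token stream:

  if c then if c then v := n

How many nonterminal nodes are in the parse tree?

6

[S [U if c then [S [U if c then [S [M v := n]]]]]]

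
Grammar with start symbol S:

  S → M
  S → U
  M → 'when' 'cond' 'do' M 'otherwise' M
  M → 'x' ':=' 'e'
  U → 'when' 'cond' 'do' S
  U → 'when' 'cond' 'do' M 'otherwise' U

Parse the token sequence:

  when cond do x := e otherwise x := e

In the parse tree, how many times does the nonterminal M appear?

[S [M when cond do [M x := e] otherwise [M x := e]]]

3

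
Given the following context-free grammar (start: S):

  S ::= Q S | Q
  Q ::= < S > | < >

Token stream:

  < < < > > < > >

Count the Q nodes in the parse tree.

4

[S [Q < [S [Q < [S [Q < >]] >] [S [Q < >]]] >]]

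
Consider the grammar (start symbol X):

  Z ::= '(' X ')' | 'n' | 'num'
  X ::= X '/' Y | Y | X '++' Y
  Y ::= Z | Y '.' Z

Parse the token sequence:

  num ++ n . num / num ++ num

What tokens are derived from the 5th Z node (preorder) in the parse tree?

[X [X [X [X [Y [Z num]]] ++ [Y [Y [Z n]] . [Z num]]] / [Y [Z num]]] ++ [Y [Z num]]]

num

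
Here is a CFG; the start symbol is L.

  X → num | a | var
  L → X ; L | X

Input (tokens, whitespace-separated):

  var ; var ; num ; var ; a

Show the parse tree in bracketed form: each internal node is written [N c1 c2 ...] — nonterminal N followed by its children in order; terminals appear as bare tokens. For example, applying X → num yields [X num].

L
X ; L
var ; L
var ; X ; L
var ; var ; L
var ; var ; X ; L
var ; var ; num ; L
var ; var ; num ; X ; L
var ; var ; num ; var ; L
var ; var ; num ; var ; X
var ; var ; num ; var ; a

[L [X var] ; [L [X var] ; [L [X num] ; [L [X var] ; [L [X a]]]]]]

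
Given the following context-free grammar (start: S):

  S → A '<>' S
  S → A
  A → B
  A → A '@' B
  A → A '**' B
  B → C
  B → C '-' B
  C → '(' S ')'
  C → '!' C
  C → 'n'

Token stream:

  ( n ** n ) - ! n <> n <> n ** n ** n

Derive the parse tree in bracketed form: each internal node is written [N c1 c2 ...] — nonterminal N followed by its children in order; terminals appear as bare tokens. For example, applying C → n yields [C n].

[S [A [B [C ( [S [A [A [B [C n]]] ** [B [C n]]]] )] - [B [C ! [C n]]]]] <> [S [A [B [C n]]] <> [S [A [A [A [B [C n]]] ** [B [C n]]] ** [B [C n]]]]]]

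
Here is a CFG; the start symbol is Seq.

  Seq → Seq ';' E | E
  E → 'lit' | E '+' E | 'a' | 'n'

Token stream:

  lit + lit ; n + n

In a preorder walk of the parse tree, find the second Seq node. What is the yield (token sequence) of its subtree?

[Seq [Seq [E [E lit] + [E lit]]] ; [E [E n] + [E n]]]

lit + lit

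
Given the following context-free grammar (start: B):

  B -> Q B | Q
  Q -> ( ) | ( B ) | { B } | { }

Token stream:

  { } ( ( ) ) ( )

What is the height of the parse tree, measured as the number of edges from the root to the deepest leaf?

5

[B [Q { }] [B [Q ( [B [Q ( )]] )] [B [Q ( )]]]]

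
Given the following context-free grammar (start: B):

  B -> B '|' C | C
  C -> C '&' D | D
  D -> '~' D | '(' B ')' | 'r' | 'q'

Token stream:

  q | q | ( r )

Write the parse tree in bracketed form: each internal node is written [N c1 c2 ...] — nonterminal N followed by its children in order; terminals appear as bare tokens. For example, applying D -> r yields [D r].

[B [B [B [C [D q]]] | [C [D q]]] | [C [D ( [B [C [D r]]] )]]]

B
B | C
B | C | C
C | C | C
D | C | C
q | C | C
q | D | C
q | q | C
q | q | D
q | q | ( B )
q | q | ( C )
q | q | ( D )
q | q | ( r )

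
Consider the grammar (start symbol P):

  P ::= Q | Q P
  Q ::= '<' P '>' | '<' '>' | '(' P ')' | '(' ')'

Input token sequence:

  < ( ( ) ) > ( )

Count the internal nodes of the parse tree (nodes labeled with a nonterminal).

8

[P [Q < [P [Q ( [P [Q ( )]] )]] >] [P [Q ( )]]]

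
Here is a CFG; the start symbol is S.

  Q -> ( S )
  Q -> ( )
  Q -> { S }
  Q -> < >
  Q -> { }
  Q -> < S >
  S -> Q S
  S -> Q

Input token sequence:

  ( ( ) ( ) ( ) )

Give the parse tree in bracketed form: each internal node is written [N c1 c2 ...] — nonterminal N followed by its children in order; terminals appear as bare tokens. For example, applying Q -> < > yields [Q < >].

[S [Q ( [S [Q ( )] [S [Q ( )] [S [Q ( )]]]] )]]

S
Q
( S )
( Q S )
( ( ) S )
( ( ) Q S )
( ( ) ( ) S )
( ( ) ( ) Q )
( ( ) ( ) ( ) )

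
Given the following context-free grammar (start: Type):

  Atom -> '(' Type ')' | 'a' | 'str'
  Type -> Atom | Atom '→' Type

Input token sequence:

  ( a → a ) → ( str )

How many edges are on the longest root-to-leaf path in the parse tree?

[Type [Atom ( [Type [Atom a] → [Type [Atom a]]] )] → [Type [Atom ( [Type [Atom str]] )]]]

5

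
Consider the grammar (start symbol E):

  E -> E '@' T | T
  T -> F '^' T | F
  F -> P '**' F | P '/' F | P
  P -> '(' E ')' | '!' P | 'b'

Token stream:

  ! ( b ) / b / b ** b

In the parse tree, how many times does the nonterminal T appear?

2

[E [T [F [P ! [P ( [E [T [F [P b]]]] )]] / [F [P b] / [F [P b] ** [F [P b]]]]]]]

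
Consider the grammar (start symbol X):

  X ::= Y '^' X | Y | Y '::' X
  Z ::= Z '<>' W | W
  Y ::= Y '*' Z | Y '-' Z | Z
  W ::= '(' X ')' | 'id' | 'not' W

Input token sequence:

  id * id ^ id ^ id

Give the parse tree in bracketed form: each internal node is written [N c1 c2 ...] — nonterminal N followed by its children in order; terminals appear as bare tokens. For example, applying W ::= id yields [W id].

X
Y ^ X
Y * Z ^ X
Z * Z ^ X
W * Z ^ X
id * Z ^ X
id * W ^ X
id * id ^ X
id * id ^ Y ^ X
id * id ^ Z ^ X
id * id ^ W ^ X
id * id ^ id ^ X
id * id ^ id ^ Y
id * id ^ id ^ Z
id * id ^ id ^ W
id * id ^ id ^ id

[X [Y [Y [Z [W id]]] * [Z [W id]]] ^ [X [Y [Z [W id]]] ^ [X [Y [Z [W id]]]]]]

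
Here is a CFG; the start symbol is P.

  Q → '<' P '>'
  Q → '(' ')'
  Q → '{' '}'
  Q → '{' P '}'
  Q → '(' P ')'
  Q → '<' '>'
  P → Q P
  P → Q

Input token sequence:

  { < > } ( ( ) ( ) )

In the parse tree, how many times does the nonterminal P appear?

[P [Q { [P [Q < >]] }] [P [Q ( [P [Q ( )] [P [Q ( )]]] )]]]

5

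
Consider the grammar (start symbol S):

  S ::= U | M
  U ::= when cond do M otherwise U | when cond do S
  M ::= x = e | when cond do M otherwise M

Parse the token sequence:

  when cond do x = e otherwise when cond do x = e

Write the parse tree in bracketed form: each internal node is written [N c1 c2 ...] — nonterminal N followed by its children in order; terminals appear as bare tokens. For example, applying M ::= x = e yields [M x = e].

[S [U when cond do [M x = e] otherwise [U when cond do [S [M x = e]]]]]

S
U
when cond do M otherwise U
when cond do x = e otherwise U
when cond do x = e otherwise when cond do S
when cond do x = e otherwise when cond do M
when cond do x = e otherwise when cond do x = e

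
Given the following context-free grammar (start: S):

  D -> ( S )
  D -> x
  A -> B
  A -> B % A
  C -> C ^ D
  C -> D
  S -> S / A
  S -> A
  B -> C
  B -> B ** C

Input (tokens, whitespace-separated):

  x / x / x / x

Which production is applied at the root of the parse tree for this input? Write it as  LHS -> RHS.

S -> S / A

[S [S [S [S [A [B [C [D x]]]]] / [A [B [C [D x]]]]] / [A [B [C [D x]]]]] / [A [B [C [D x]]]]]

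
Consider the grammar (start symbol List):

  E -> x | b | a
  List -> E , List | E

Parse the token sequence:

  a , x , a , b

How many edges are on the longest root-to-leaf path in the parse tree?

5

[List [E a] , [List [E x] , [List [E a] , [List [E b]]]]]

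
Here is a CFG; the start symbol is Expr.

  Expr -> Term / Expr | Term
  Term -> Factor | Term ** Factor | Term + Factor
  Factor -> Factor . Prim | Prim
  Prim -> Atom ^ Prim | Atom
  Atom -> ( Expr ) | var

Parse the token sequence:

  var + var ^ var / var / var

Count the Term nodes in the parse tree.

4

[Expr [Term [Term [Factor [Prim [Atom var]]]] + [Factor [Prim [Atom var] ^ [Prim [Atom var]]]]] / [Expr [Term [Factor [Prim [Atom var]]]] / [Expr [Term [Factor [Prim [Atom var]]]]]]]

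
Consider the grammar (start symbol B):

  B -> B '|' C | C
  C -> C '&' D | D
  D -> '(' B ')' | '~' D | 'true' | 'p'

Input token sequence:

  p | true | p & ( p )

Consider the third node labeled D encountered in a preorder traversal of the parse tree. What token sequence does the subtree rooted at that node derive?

p

[B [B [B [C [D p]]] | [C [D true]]] | [C [C [D p]] & [D ( [B [C [D p]]] )]]]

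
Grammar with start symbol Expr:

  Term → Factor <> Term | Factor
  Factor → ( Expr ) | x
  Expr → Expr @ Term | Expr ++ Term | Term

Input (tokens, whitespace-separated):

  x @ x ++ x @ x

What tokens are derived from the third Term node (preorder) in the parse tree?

[Expr [Expr [Expr [Expr [Term [Factor x]]] @ [Term [Factor x]]] ++ [Term [Factor x]]] @ [Term [Factor x]]]

x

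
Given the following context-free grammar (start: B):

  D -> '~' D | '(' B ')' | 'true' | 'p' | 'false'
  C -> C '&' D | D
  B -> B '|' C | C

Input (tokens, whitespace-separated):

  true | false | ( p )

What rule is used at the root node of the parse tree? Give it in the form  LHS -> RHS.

B -> B '|' C

[B [B [B [C [D true]]] | [C [D false]]] | [C [D ( [B [C [D p]]] )]]]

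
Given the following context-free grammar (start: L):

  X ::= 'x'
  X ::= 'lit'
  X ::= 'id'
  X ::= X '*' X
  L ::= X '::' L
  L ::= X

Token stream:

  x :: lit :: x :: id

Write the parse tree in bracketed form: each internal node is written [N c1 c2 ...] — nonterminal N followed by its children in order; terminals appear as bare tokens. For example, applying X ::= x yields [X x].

L
X :: L
x :: L
x :: X :: L
x :: lit :: L
x :: lit :: X :: L
x :: lit :: x :: L
x :: lit :: x :: X
x :: lit :: x :: id

[L [X x] :: [L [X lit] :: [L [X x] :: [L [X id]]]]]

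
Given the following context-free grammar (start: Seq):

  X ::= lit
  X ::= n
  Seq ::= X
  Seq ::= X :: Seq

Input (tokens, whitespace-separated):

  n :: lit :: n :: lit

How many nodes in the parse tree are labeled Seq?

4

[Seq [X n] :: [Seq [X lit] :: [Seq [X n] :: [Seq [X lit]]]]]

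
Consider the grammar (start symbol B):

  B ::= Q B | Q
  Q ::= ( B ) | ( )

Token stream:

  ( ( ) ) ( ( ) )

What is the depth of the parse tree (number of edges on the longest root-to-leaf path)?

5

[B [Q ( [B [Q ( )]] )] [B [Q ( [B [Q ( )]] )]]]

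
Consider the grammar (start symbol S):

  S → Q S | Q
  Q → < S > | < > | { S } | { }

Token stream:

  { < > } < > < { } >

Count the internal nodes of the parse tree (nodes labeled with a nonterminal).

10

[S [Q { [S [Q < >]] }] [S [Q < >] [S [Q < [S [Q { }]] >]]]]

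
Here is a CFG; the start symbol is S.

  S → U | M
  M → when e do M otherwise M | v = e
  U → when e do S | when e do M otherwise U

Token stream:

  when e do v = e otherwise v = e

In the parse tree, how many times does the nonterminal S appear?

1

[S [M when e do [M v = e] otherwise [M v = e]]]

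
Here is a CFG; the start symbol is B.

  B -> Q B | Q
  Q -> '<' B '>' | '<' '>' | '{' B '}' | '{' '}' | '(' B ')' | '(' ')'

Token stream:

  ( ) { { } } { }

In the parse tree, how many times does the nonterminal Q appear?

[B [Q ( )] [B [Q { [B [Q { }]] }] [B [Q { }]]]]

4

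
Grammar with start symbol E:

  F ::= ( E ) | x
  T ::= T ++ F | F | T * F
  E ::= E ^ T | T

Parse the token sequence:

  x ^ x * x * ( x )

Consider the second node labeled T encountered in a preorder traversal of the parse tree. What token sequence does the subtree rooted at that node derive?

x * x * ( x )

[E [E [T [F x]]] ^ [T [T [T [F x]] * [F x]] * [F ( [E [T [F x]]] )]]]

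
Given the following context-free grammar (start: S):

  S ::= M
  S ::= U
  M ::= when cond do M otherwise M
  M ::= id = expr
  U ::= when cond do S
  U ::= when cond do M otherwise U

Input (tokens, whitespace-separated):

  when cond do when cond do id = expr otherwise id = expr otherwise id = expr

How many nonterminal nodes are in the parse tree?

[S [M when cond do [M when cond do [M id = expr] otherwise [M id = expr]] otherwise [M id = expr]]]

6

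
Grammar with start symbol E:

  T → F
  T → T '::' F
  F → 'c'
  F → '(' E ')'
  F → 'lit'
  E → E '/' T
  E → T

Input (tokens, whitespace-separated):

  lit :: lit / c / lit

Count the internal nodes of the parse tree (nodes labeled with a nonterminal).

11

[E [E [E [T [T [F lit]] :: [F lit]]] / [T [F c]]] / [T [F lit]]]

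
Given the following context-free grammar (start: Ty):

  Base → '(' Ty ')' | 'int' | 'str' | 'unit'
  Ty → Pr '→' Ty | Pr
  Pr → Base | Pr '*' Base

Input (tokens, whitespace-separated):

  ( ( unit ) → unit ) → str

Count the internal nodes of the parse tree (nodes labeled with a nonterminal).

15

[Ty [Pr [Base ( [Ty [Pr [Base ( [Ty [Pr [Base unit]]] )]] → [Ty [Pr [Base unit]]]] )]] → [Ty [Pr [Base str]]]]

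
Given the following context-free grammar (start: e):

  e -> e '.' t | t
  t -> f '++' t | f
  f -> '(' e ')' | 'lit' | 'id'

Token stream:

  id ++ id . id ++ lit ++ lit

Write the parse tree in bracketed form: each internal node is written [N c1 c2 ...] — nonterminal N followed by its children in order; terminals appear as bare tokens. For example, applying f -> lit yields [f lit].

e
e . t
t . t
f ++ t . t
id ++ t . t
id ++ f . t
id ++ id . t
id ++ id . f ++ t
id ++ id . id ++ t
id ++ id . id ++ f ++ t
id ++ id . id ++ lit ++ t
id ++ id . id ++ lit ++ f
id ++ id . id ++ lit ++ lit

[e [e [t [f id] ++ [t [f id]]]] . [t [f id] ++ [t [f lit] ++ [t [f lit]]]]]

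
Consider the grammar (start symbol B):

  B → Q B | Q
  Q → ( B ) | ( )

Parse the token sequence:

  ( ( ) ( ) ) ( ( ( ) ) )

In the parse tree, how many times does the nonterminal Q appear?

6

[B [Q ( [B [Q ( )] [B [Q ( )]]] )] [B [Q ( [B [Q ( [B [Q ( )]] )]] )]]]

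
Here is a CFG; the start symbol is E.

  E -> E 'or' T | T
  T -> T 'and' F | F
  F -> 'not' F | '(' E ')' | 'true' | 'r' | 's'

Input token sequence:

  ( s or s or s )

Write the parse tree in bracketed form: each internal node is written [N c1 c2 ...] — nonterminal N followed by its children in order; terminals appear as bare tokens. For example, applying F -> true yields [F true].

E
T
F
( E )
( E or T )
( E or T or T )
( T or T or T )
( F or T or T )
( s or T or T )
( s or F or T )
( s or s or T )
( s or s or F )
( s or s or s )

[E [T [F ( [E [E [E [T [F s]]] or [T [F s]]] or [T [F s]]] )]]]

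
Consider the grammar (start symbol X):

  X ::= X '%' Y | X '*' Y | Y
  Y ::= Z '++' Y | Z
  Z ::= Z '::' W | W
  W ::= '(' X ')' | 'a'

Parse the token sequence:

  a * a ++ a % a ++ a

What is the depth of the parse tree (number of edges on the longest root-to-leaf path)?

6

[X [X [X [Y [Z [W a]]]] * [Y [Z [W a]] ++ [Y [Z [W a]]]]] % [Y [Z [W a]] ++ [Y [Z [W a]]]]]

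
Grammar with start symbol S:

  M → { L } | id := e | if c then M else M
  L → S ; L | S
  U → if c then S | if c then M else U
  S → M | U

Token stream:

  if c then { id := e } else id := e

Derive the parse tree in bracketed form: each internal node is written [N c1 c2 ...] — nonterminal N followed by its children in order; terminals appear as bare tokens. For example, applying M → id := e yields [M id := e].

S
M
if c then M else M
if c then { L } else M
if c then { S } else M
if c then { M } else M
if c then { id := e } else M
if c then { id := e } else id := e

[S [M if c then [M { [L [S [M id := e]]] }] else [M id := e]]]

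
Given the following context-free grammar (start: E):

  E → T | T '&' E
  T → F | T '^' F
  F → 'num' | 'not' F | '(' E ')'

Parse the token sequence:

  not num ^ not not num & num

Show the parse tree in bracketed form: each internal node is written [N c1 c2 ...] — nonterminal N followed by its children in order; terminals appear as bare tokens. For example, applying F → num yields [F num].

E
T & E
T ^ F & E
F ^ F & E
not F ^ F & E
not num ^ F & E
not num ^ not F & E
not num ^ not not F & E
not num ^ not not num & E
not num ^ not not num & T
not num ^ not not num & F
not num ^ not not num & num

[E [T [T [F not [F num]]] ^ [F not [F not [F num]]]] & [E [T [F num]]]]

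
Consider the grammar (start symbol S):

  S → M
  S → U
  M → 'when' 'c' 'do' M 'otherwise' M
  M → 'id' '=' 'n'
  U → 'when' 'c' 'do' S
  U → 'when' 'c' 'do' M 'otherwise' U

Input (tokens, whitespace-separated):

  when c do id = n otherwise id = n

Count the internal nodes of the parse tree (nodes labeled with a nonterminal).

[S [M when c do [M id = n] otherwise [M id = n]]]

4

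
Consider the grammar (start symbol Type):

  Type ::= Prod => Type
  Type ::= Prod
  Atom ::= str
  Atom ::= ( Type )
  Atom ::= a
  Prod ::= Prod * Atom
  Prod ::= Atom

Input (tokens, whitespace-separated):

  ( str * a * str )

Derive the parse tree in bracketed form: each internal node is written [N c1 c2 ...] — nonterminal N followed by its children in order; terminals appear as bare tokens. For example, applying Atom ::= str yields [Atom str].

[Type [Prod [Atom ( [Type [Prod [Prod [Prod [Atom str]] * [Atom a]] * [Atom str]]] )]]]

Type
Prod
Atom
( Type )
( Prod )
( Prod * Atom )
( Prod * Atom * Atom )
( Atom * Atom * Atom )
( str * Atom * Atom )
( str * a * Atom )
( str * a * str )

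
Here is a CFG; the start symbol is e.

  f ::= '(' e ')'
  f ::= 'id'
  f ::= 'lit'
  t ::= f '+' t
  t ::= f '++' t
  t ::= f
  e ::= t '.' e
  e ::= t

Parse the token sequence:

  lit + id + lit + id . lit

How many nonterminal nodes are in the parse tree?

12

[e [t [f lit] + [t [f id] + [t [f lit] + [t [f id]]]]] . [e [t [f lit]]]]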